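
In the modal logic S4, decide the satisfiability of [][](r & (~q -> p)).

Satisfiable (open branch found)

1. [][](r & (~q -> p)), u
2. [](r & (~q -> p)), u
3. r & (~q -> p), u
4. r, u
5. ~q -> p, u
6. p, u
Accessibility: uRu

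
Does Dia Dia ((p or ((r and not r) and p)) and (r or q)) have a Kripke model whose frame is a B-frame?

Satisfiable

1. Dia Dia ((p or ((r and not r) and p)) and (r or q)), 0
2. Dia ((p or ((r and not r) and p)) and (r or q)), 1
3. (p or ((r and not r) and p)) and (r or q), 2
4. p or ((r and not r) and p), 2
5. r or q, 2
6. p, 2
7. q, 2
Accessibility: 0R0, 0R1, 1R0, 1R1, 1R2, 2R1, 2R2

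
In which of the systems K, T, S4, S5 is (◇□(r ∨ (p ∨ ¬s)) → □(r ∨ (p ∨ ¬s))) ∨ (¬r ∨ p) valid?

S4-tableau for the negation ¬((◇□(r ∨ (p ∨ ¬s)) → □(r ∨ (p ∨ ¬s))) ∨ (¬r ∨ p)):
1. ¬((◇□(r ∨ (p ∨ ¬s)) → □(r ∨ (p ∨ ¬s))) ∨ (¬r ∨ p)), w0
2. ¬(◇□(r ∨ (p ∨ ¬s)) → □(r ∨ (p ∨ ¬s))), w0
3. ¬(¬r ∨ p), w0
4. ◇□(r ∨ (p ∨ ¬s)), w0
5. ¬□(r ∨ (p ∨ ¬s)), w0
6. r, w0
7. ¬p, w0
8. □(r ∨ (p ∨ ¬s)), w1
9. r ∨ (p ∨ ¬s), w1
10. p ∨ ¬s, w1
11. ¬s, w1
12. ¬(r ∨ (p ∨ ¬s)), w2
13. ¬r, w2
14. ¬(p ∨ ¬s), w2
15. ¬p, w2
16. s, w2
Accessibility: w0Rw0, w0Rw1, w0Rw2, w1Rw1, w2Rw2
Complete open branch: countermodel on an S4-frame, so not valid in S4, nor in K, T (the same frame is also a K-frame and a T-frame).
S5-tableau for the negation ¬((◇□(r ∨ (p ∨ ¬s)) → □(r ∨ (p ∨ ¬s))) ∨ (¬r ∨ p)):
1. ¬((◇□(r ∨ (p ∨ ¬s)) → □(r ∨ (p ∨ ¬s))) ∨ (¬r ∨ p)), w0
2. ¬(◇□(r ∨ (p ∨ ¬s)) → □(r ∨ (p ∨ ¬s))), w0
3. ¬(¬r ∨ p), w0
4. ◇□(r ∨ (p ∨ ¬s)), w0
5. ¬□(r ∨ (p ∨ ¬s)), w0
6. r, w0
7. ¬p, w0
8. □(r ∨ (p ∨ ¬s)), w1
9. r ∨ (p ∨ ¬s), w0
10. r ∨ (p ∨ ¬s), w1
11. p ∨ ¬s, w0
12. p ∨ ¬s, w1
13. ¬s, w0
14. ¬s, w1
15. ¬(r ∨ (p ∨ ¬s)), w2
16. ¬r, w2
17. ¬(p ∨ ¬s), w2
18. ¬p, w2
19. s, w2
20. r ∨ (p ∨ ¬s), w2
21. p ∨ ¬s, w2
22. ¬s, w2
Accessibility: w0Rw0, w0Rw1, w0Rw2, w1Rw0, w1Rw1, w1Rw2, w2Rw0, w2Rw1, w2Rw2
Branch closes: s and ¬s both at w2.
Every branch closes (one shown): valid in S5.

S5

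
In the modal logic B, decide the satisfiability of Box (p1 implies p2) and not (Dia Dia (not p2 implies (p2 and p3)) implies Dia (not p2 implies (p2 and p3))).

Yes, satisfiable

1. Box (p1 implies p2) and not (Dia Dia (not p2 implies (p2 and p3)) implies Dia (not p2 implies (p2 and p3))), u
2. Box (p1 implies p2), u
3. not (Dia Dia (not p2 implies (p2 and p3)) implies Dia (not p2 implies (p2 and p3))), u
4. Dia Dia (not p2 implies (p2 and p3)), u
5. not Dia (not p2 implies (p2 and p3)), u
6. p1 implies p2, u
7. not (not p2 implies (p2 and p3)), u
8. not p2, u
9. not (p2 and p3), u
10. not p1, u
11. not p3, u
12. Dia (not p2 implies (p2 and p3)), v
13. p1 implies p2, v
14. not (not p2 implies (p2 and p3)), v
15. not p2, v
16. not (p2 and p3), v
17. not p1, v
18. not p3, v
19. not p2 implies (p2 and p3), w
20. p2 and p3, w
21. p2, w
22. p3, w
Accessibility: uRu, uRv, vRu, vRv, vRw, wRv, wRw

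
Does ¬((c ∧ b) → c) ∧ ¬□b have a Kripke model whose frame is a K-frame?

No, unsatisfiable

1. ¬((c ∧ b) → c) ∧ ¬□b, 0
2. ¬((c ∧ b) → c), 0   [∧-rule on 1]
3. ¬□b, 0   [∧-rule on 1]
4. c ∧ b, 0   [¬→-rule on 2]
5. ¬c, 0   [¬→-rule on 2]
6. c, 0   [∧-rule on 4]
7. b, 0   [∧-rule on 4]
Branch closes: c and ¬c both at 0.
All branches of the tableau close; one closing branch shown above.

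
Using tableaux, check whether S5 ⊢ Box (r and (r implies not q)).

No, not valid

Tableau for the negation not Box (r and (r implies not q)):
1. not Box (r and (r implies not q)), u
2. not (r and (r implies not q)), v
3. not (r implies not q), v
4. r, v
5. q, v
Accessibility: uRu, uRv, vRu, vRv
The negation has an open branch (countermodel exists).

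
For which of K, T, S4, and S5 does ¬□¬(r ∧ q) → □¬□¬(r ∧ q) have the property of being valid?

S5

S5-tableau for the negation ¬(¬□¬(r ∧ q) → □¬□¬(r ∧ q)):
1. ¬(¬□¬(r ∧ q) → □¬□¬(r ∧ q)), u
2. ¬□¬(r ∧ q), u
3. ¬□¬□¬(r ∧ q), u
4. r ∧ q, v
5. r, v
6. q, v
7. □¬(r ∧ q), w
8. ¬(r ∧ q), u
9. ¬(r ∧ q), v
10. ¬(r ∧ q), w
11. ¬q, u
12. ¬q, v
Accessibility: uRu, uRv, uRw, vRu, vRv, vRw, wRu, wRv, wRw
Branch closes: q and ¬q both at v.
Every branch closes (one shown): valid in S5.
S4-tableau for the negation ¬(¬□¬(r ∧ q) → □¬□¬(r ∧ q)):
1. ¬(¬□¬(r ∧ q) → □¬□¬(r ∧ q)), u
2. ¬□¬(r ∧ q), u
3. ¬□¬□¬(r ∧ q), u
4. r ∧ q, v
5. r, v
6. q, v
7. □¬(r ∧ q), w
8. ¬(r ∧ q), w
9. ¬q, w
Accessibility: uRu, uRv, uRw, vRv, wRw
Complete open branch: countermodel on an S4-frame, so not valid in S4, nor in K, T (the same frame is also a K-frame and a T-frame).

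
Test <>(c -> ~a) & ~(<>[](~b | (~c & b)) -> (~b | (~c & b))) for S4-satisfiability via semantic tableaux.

1. <>(c -> ~a) & ~(<>[](~b | (~c & b)) -> (~b | (~c & b))), 0
2. <>(c -> ~a), 0   [&-rule on 1]
3. ~(<>[](~b | (~c & b)) -> (~b | (~c & b))), 0   [&-rule on 1]
4. <>[](~b | (~c & b)), 0   [~->-rule on 3]
5. ~(~b | (~c & b)), 0   [~->-rule on 3]
6. b, 0   [~|-rule on 5]
7. ~(~c & b), 0   [~|-rule on 5]
8. c, 0   [~&-rule on 7 (branches; this branch)]
9. c -> ~a, 1   [<>-rule on 2: fresh world 1, 0R1]
10. ~a, 1   [->-rule on 9 (branches; this branch)]
11. [](~b | (~c & b)), 2   [<>-rule on 4: fresh world 2, 0R2]
12. ~b | (~c & b), 2   [[]-rule on 11 via 2R2]
13. ~c & b, 2   [|-rule on 12 (branches; this branch)]
14. ~c, 2   [&-rule on 13]
15. b, 2   [&-rule on 13]
Accessibility: 0R0, 0R1, 0R2, 1R1, 2R2

Satisfiable (open branch found)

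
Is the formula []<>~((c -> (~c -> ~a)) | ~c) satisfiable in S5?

No, unsatisfiable

1. []<>~((c -> (~c -> ~a)) | ~c), w0
2. <>~((c -> (~c -> ~a)) | ~c), w0   [[]-rule on 1 via w0Rw0]
3. ~((c -> (~c -> ~a)) | ~c), w1   [<>-rule on 2: fresh world w1, w0Rw1]
4. ~(c -> (~c -> ~a)), w1   [~|-rule on 3]
5. c, w1   [~|-rule on 3]
6. ~(~c -> ~a), w1   [~->-rule on 4]
7. ~c, w1   [~->-rule on 6]
8. a, w1   [~->-rule on 6]
Accessibility: w0Rw0, w0Rw1, w1Rw0, w1Rw1
Branch closes: c and ~c both at w1.
Every branch closes; the branch above is one of them.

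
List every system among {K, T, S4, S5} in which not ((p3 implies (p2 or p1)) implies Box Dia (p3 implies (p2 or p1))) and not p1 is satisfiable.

S5-tableau for the formula:
1. not ((p3 implies (p2 or p1)) implies Box Dia (p3 implies (p2 or p1))) and not p1, w0
2. not ((p3 implies (p2 or p1)) implies Box Dia (p3 implies (p2 or p1))), w0
3. not p1, w0
4. p3 implies (p2 or p1), w0
5. not Box Dia (p3 implies (p2 or p1)), w0
6. p2 or p1, w0
7. p2, w0
8. not Dia (p3 implies (p2 or p1)), w1
9. not (p3 implies (p2 or p1)), w0
10. p3, w0
11. not (p2 or p1), w0
12. not p2, w0
Accessibility: w0Rw0, w0Rw1, w1Rw0, w1Rw1
Branch closes: p2 and not p2 both at w0.
Every branch closes (one shown): unsatisfiable in S5.
S4-tableau for the formula:
1. not ((p3 implies (p2 or p1)) implies Box Dia (p3 implies (p2 or p1))) and not p1, w0
2. not ((p3 implies (p2 or p1)) implies Box Dia (p3 implies (p2 or p1))), w0
3. not p1, w0
4. p3 implies (p2 or p1), w0
5. not Box Dia (p3 implies (p2 or p1)), w0
6. p2 or p1, w0
7. p2, w0
8. not Dia (p3 implies (p2 or p1)), w1
9. not (p3 implies (p2 or p1)), w1
10. p3, w1
11. not (p2 or p1), w1
12. not p2, w1
13. not p1, w1
Accessibility: w0Rw0, w0Rw1, w1Rw1
Complete open branch: satisfiable in S4, hence also in K, T (this S4-model is also a K-model and a T-model).

K, T, S4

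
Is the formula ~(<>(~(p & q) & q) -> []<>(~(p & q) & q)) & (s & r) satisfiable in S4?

Satisfiable (open branch found)

1. ~(<>(~(p & q) & q) -> []<>(~(p & q) & q)) & (s & r), 0
2. ~(<>(~(p & q) & q) -> []<>(~(p & q) & q)), 0   [&-rule on 1]
3. s & r, 0   [&-rule on 1]
4. <>(~(p & q) & q), 0   [~->-rule on 2]
5. ~[]<>(~(p & q) & q), 0   [~->-rule on 2]
6. s, 0   [&-rule on 3]
7. r, 0   [&-rule on 3]
8. ~(p & q) & q, 1   [<>-rule on 4: fresh world 1, 0R1]
9. ~(p & q), 1   [&-rule on 8]
10. q, 1   [&-rule on 8]
11. ~p, 1   [~&-rule on 9 (branches; this branch)]
12. ~<>(~(p & q) & q), 2   [~[]-rule on 5: fresh world 2, 0R2]
13. ~(~(p & q) & q), 2   [~<>-rule on 12 via 2R2]
14. ~q, 2   [~&-rule on 13 (branches; this branch)]
Accessibility: 0R0, 0R1, 0R2, 1R1, 2R2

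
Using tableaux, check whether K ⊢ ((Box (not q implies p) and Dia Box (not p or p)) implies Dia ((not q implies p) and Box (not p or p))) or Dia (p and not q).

Tableau for the negation not (((Box (not q implies p) and Dia Box (not p or p)) implies Dia ((not q implies p) and Box (not p or p))) or Dia (p and not q)):
1. not (((Box (not q implies p) and Dia Box (not p or p)) implies Dia ((not q implies p) and Box (not p or p))) or Dia (p and not q)), w0
2. not ((Box (not q implies p) and Dia Box (not p or p)) implies Dia ((not q implies p) and Box (not p or p))), w0   [neg-or-rule on 1]
3. not Dia (p and not q), w0   [neg-or-rule on 1]
4. Box (not q implies p) and Dia Box (not p or p), w0   [neg-implies-rule on 2]
5. not Dia ((not q implies p) and Box (not p or p)), w0   [neg-implies-rule on 2]
6. Box (not q implies p), w0   [and-rule on 4]
7. Dia Box (not p or p), w0   [and-rule on 4]
8. Box (not p or p), w1   [Dia-rule on 7: fresh world w1, w0Rw1]
9. not (p and not q), w1   [neg-Dia-rule on 3 via w0Rw1]
10. not ((not q implies p) and Box (not p or p)), w1   [neg-Dia-rule on 5 via w0Rw1]
11. not q implies p, w1   [Box-rule on 6 via w0Rw1]
12. q, w1   [neg-and-rule on 9 (branches; this branch)]
13. not Box (not p or p), w1   [neg-and-rule on 10 (branches; this branch)]
14. p, w1   [implies-rule on 11 (branches; this branch)]
15. not (not p or p), w2   [neg-Box-rule on 13: fresh world w2, w1Rw2]
16. p, w2   [neg-or-rule on 15]
17. not p, w2   [neg-or-rule on 15]
Accessibility: w0Rw1, w1Rw2
Branch closes: p and not p both at w2.
All branches of the negation close; one closing branch shown above.

Yes, valid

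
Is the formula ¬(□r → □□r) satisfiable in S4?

1. ¬(□r → □□r), w0
2. □r, w0
3. ¬□□r, w0
4. r, w0
5. ¬□r, w1
6. r, w1
7. ¬r, w2
8. r, w2
Accessibility: w0Rw0, w0Rw1, w0Rw2, w1Rw1, w1Rw2, w2Rw2
Branch closes: r and ¬r both at w2.
All branches of the tableau close; one closing branch shown above.

Unsatisfiable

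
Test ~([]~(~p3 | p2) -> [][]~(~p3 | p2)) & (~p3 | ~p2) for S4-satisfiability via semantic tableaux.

No, unsatisfiable

1. ~([]~(~p3 | p2) -> [][]~(~p3 | p2)) & (~p3 | ~p2), 0
2. ~([]~(~p3 | p2) -> [][]~(~p3 | p2)), 0   [&-rule on 1]
3. ~p3 | ~p2, 0   [&-rule on 1]
4. []~(~p3 | p2), 0   [~->-rule on 2]
5. ~[][]~(~p3 | p2), 0   [~->-rule on 2]
6. ~(~p3 | p2), 0   [[]-rule on 4 via 0R0]
7. p3, 0   [~|-rule on 6]
8. ~p2, 0   [~|-rule on 6]
9. ~[]~(~p3 | p2), 1   [~[]-rule on 5: fresh world 1, 0R1]
10. ~(~p3 | p2), 1   [[]-rule on 4 via 0R1]
11. p3, 1   [~|-rule on 10]
12. ~p2, 1   [~|-rule on 10]
13. ~p3 | p2, 2   [~[]-rule on 9: fresh world 2, 1R2]
14. ~(~p3 | p2), 2   [[]-rule on 4 via 0R2]
15. p3, 2   [~|-rule on 14]
16. ~p2, 2   [~|-rule on 14]
17. p2, 2   [|-rule on 13 (branches; this branch)]
Accessibility: 0R0, 0R1, 0R2, 1R1, 1R2, 2R2
Branch closes: p2 and ~p2 both at 2.
All branches of the tableau close; one closing branch shown above.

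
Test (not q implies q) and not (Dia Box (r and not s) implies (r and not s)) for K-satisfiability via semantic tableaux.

1. (not q implies q) and not (Dia Box (r and not s) implies (r and not s)), w0
2. not q implies q, w0
3. not (Dia Box (r and not s) implies (r and not s)), w0
4. Dia Box (r and not s), w0
5. not (r and not s), w0
6. q, w0
7. s, w0
8. Box (r and not s), w1
Accessibility: w0Rw1

Satisfiable (open branch found)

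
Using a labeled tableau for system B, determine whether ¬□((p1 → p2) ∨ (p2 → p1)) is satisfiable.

Unsatisfiable

1. ¬□((p1 → p2) ∨ (p2 → p1)), w0
2. ¬((p1 → p2) ∨ (p2 → p1)), w1
3. ¬(p1 → p2), w1
4. ¬(p2 → p1), w1
5. p1, w1
6. ¬p2, w1
7. p2, w1
8. ¬p1, w1
Accessibility: w0Rw0, w0Rw1, w1Rw0, w1Rw1
Branch closes: p2 and ¬p2 both at w1.
All branches of the tableau close; one closing branch shown above.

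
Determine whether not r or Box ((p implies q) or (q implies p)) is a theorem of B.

Tableau for the negation not (not r or Box ((p implies q) or (q implies p))):
1. not (not r or Box ((p implies q) or (q implies p))), w0
2. r, w0
3. not Box ((p implies q) or (q implies p)), w0
4. not ((p implies q) or (q implies p)), w1
5. not (p implies q), w1
6. not (q implies p), w1
7. p, w1
8. not q, w1
9. q, w1
10. not p, w1
Accessibility: w0Rw0, w0Rw1, w1Rw0, w1Rw1
Branch closes: q and not q both at w1.
Every branch of the negation's tableau closes; the branch above is one of them.

Valid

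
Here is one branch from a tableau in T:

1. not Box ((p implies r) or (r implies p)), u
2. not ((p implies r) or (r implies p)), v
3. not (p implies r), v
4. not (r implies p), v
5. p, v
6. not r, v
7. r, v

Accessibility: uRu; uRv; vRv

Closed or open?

Both r and not r appear at v.

Closed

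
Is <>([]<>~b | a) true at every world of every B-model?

No, not valid

Tableau for the negation ~<>([]<>~b | a):
1. ~<>([]<>~b | a), u
2. ~([]<>~b | a), u
3. ~[]<>~b, u
4. ~a, u
5. ~<>~b, v
6. ~([]<>~b | a), v
7. ~[]<>~b, v
8. ~a, v
9. b, u
10. b, v
11. ~<>~b, w
12. b, w
Accessibility: uRu, uRv, vRu, vRv, vRw, wRv, wRw
The negation has an open branch (countermodel exists).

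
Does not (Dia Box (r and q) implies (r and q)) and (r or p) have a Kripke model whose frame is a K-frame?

Satisfiable (open branch found)

1. not (Dia Box (r and q) implies (r and q)) and (r or p), w0
2. not (Dia Box (r and q) implies (r and q)), w0
3. r or p, w0
4. Dia Box (r and q), w0
5. not (r and q), w0
6. p, w0
7. not q, w0
8. Box (r and q), w1
Accessibility: w0Rw1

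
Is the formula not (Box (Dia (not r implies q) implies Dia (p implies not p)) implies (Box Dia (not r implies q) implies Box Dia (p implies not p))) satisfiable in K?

Unsatisfiable

1. not (Box (Dia (not r implies q) implies Dia (p implies not p)) implies (Box Dia (not r implies q) implies Box Dia (p implies not p))), u
2. Box (Dia (not r implies q) implies Dia (p implies not p)), u
3. not (Box Dia (not r implies q) implies Box Dia (p implies not p)), u
4. Box Dia (not r implies q), u
5. not Box Dia (p implies not p), u
6. not Dia (p implies not p), v
7. Dia (not r implies q) implies Dia (p implies not p), v
8. Dia (not r implies q), v
9. Dia (p implies not p), v
10. not r implies q, w
11. not (p implies not p), w
12. p, w
13. q, w
14. p implies not p, x
15. not (p implies not p), x
16. p, x
17. not p, x
Accessibility: uRv, vRw, vRx
Branch closes: p and not p both at x.
Every branch closes; the branch above is one of them.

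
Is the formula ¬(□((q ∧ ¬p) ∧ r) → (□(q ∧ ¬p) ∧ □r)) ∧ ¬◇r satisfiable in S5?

1. ¬(□((q ∧ ¬p) ∧ r) → (□(q ∧ ¬p) ∧ □r)) ∧ ¬◇r, u
2. ¬(□((q ∧ ¬p) ∧ r) → (□(q ∧ ¬p) ∧ □r)), u   [∧-rule on 1]
3. ¬◇r, u   [∧-rule on 1]
4. □((q ∧ ¬p) ∧ r), u   [¬→-rule on 2]
5. ¬(□(q ∧ ¬p) ∧ □r), u   [¬→-rule on 2]
6. ¬r, u   [¬◇-rule on 3 via uRu]
7. (q ∧ ¬p) ∧ r, u   [□-rule on 4 via uRu]
8. q ∧ ¬p, u   [∧-rule on 7]
9. r, u   [∧-rule on 7]
Accessibility: uRu
Branch closes: r and ¬r both at u.
Every branch closes; the branch above is one of them.

Unsatisfiable (every branch closes)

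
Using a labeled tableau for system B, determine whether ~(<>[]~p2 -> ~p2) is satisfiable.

1. ~(<>[]~p2 -> ~p2), u
2. <>[]~p2, u
3. p2, u
4. []~p2, v
5. ~p2, u
Accessibility: uRu, uRv, vRu, vRv
Branch closes: p2 and ~p2 both at u.
Every branch closes; the branch above is one of them.

No, unsatisfiable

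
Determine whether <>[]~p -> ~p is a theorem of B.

Valid in B

Tableau for the negation ~(<>[]~p -> ~p):
1. ~(<>[]~p -> ~p), w0
2. <>[]~p, w0   [~->-rule on 1]
3. p, w0   [~->-rule on 1]
4. []~p, w1   [<>-rule on 2: fresh world w1, w0Rw1]
5. ~p, w0   [[]-rule on 4 via w1Rw0]
Accessibility: w0Rw0, w0Rw1, w1Rw0, w1Rw1
Branch closes: p and ~p both at w0.
Every branch of the negation's tableau closes; the branch above is one of them.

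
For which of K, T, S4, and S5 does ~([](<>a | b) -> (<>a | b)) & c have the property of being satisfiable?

K-tableau for the formula:
1. ~([](<>a | b) -> (<>a | b)) & c, 0
2. ~([](<>a | b) -> (<>a | b)), 0
3. c, 0
4. [](<>a | b), 0
5. ~(<>a | b), 0
6. ~<>a, 0
7. ~b, 0
Complete open branch: satisfiable in K.
T-tableau for the formula:
1. ~([](<>a | b) -> (<>a | b)) & c, 0
2. ~([](<>a | b) -> (<>a | b)), 0
3. c, 0
4. [](<>a | b), 0
5. ~(<>a | b), 0
6. ~<>a, 0
7. ~b, 0
8. <>a | b, 0
9. ~a, 0
10. <>a, 0
11. a, 1
12. <>a | b, 1
13. ~a, 1
Accessibility: 0R0, 0R1, 1R1
Branch closes: a and ~a both at 1.
Every branch closes (one shown): unsatisfiable in T, hence also in S4, S5 (every S4/S5-frame is a T-frame).

K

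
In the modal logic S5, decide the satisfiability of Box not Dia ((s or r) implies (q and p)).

Yes, satisfiable

1. Box not Dia ((s or r) implies (q and p)), w0
2. not Dia ((s or r) implies (q and p)), w0
3. not ((s or r) implies (q and p)), w0
4. s or r, w0
5. not (q and p), w0
6. r, w0
7. not p, w0
Accessibility: w0Rw0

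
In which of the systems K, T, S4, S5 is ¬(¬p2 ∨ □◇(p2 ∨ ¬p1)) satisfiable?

K, T, S4

S5-tableau for the formula:
1. ¬(¬p2 ∨ □◇(p2 ∨ ¬p1)), 0
2. p2, 0   [¬∨-rule on 1]
3. ¬□◇(p2 ∨ ¬p1), 0   [¬∨-rule on 1]
4. ¬◇(p2 ∨ ¬p1), 1   [¬□-rule on 3: fresh world 1, 0R1]
5. ¬(p2 ∨ ¬p1), 0   [¬◇-rule on 4 via 1R0]
6. ¬p2, 0   [¬∨-rule on 5]
7. p1, 0   [¬∨-rule on 5]
Accessibility: 0R0, 0R1, 1R0, 1R1
Branch closes: p2 and ¬p2 both at 0.
Every branch closes (one shown): unsatisfiable in S5.
S4-tableau for the formula:
1. ¬(¬p2 ∨ □◇(p2 ∨ ¬p1)), 0
2. p2, 0   [¬∨-rule on 1]
3. ¬□◇(p2 ∨ ¬p1), 0   [¬∨-rule on 1]
4. ¬◇(p2 ∨ ¬p1), 1   [¬□-rule on 3: fresh world 1, 0R1]
5. ¬(p2 ∨ ¬p1), 1   [¬◇-rule on 4 via 1R1]
6. ¬p2, 1   [¬∨-rule on 5]
7. p1, 1   [¬∨-rule on 5]
Accessibility: 0R0, 0R1, 1R1
Complete open branch: satisfiable in S4, hence also in K, T (this S4-model is also a K-model and a T-model).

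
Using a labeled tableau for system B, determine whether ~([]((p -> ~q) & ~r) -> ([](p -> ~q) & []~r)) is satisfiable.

1. ~([]((p -> ~q) & ~r) -> ([](p -> ~q) & []~r)), w0
2. []((p -> ~q) & ~r), w0   [~->-rule on 1]
3. ~([](p -> ~q) & []~r), w0   [~->-rule on 1]
4. (p -> ~q) & ~r, w0   [[]-rule on 2 via w0Rw0]
5. p -> ~q, w0   [&-rule on 4]
6. ~r, w0   [&-rule on 4]
7. ~[](p -> ~q), w0   [~&-rule on 3 (branches; this branch)]
8. ~q, w0   [->-rule on 5 (branches; this branch)]
9. ~(p -> ~q), w1   [~[]-rule on 7: fresh world w1, w0Rw1]
10. p, w1   [~->-rule on 9]
11. q, w1   [~->-rule on 9]
12. (p -> ~q) & ~r, w1   [[]-rule on 2 via w0Rw1]
13. p -> ~q, w1   [&-rule on 12]
14. ~r, w1   [&-rule on 12]
15. ~q, w1   [->-rule on 13 (branches; this branch)]
Accessibility: w0Rw0, w0Rw1, w1Rw0, w1Rw1
Branch closes: q and ~q both at w1.
Every branch closes; the branch above is one of them.

No, unsatisfiable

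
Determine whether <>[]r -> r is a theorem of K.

Tableau for the negation ~(<>[]r -> r):
1. ~(<>[]r -> r), 0
2. <>[]r, 0   [~->-rule on 1]
3. ~r, 0   [~->-rule on 1]
4. []r, 1   [<>-rule on 2: fresh world 1, 0R1]
Accessibility: 0R1
The negation has an open branch (countermodel exists).

No, not valid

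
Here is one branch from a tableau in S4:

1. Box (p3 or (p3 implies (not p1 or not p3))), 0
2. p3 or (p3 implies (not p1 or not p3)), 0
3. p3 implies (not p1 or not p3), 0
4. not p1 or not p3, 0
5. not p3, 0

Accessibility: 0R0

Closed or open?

Open

There is no literal clash: for every atom and world, at most one sign appears.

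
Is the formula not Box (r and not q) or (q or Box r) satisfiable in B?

1. not Box (r and not q) or (q or Box r), u
2. q or Box r, u
3. Box r, u
4. r, u
Accessibility: uRu

Satisfiable (open branch found)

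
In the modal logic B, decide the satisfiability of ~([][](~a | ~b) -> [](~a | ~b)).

Unsatisfiable (every branch closes)

1. ~([][](~a | ~b) -> [](~a | ~b)), 0
2. [][](~a | ~b), 0   [~->-rule on 1]
3. ~[](~a | ~b), 0   [~->-rule on 1]
4. [](~a | ~b), 0   [[]-rule on 2 via 0R0]
5. ~a | ~b, 0   [[]-rule on 4 via 0R0]
6. ~b, 0   [|-rule on 5 (branches; this branch)]
7. ~(~a | ~b), 1   [~[]-rule on 3: fresh world 1, 0R1]
8. a, 1   [~|-rule on 7]
9. b, 1   [~|-rule on 7]
10. [](~a | ~b), 1   [[]-rule on 2 via 0R1]
11. ~a | ~b, 1   [[]-rule on 4 via 0R1]
12. ~b, 1   [|-rule on 11 (branches; this branch)]
Accessibility: 0R0, 0R1, 1R0, 1R1
Branch closes: b and ~b both at 1.
(One branch shown.) All branches close.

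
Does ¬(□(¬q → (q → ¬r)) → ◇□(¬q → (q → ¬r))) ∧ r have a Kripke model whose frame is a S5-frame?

Unsatisfiable

1. ¬(□(¬q → (q → ¬r)) → ◇□(¬q → (q → ¬r))) ∧ r, 0
2. ¬(□(¬q → (q → ¬r)) → ◇□(¬q → (q → ¬r))), 0
3. r, 0
4. □(¬q → (q → ¬r)), 0
5. ¬◇□(¬q → (q → ¬r)), 0
6. ¬q → (q → ¬r), 0
7. ¬□(¬q → (q → ¬r)), 0
8. q → ¬r, 0
9. ¬q, 0
10. ¬(¬q → (q → ¬r)), 1
11. ¬q, 1
12. ¬(q → ¬r), 1
13. q, 1
14. r, 1
Accessibility: 0R0, 0R1, 1R0, 1R1
Branch closes: q and ¬q both at 1.
Every branch closes; the branch above is one of them.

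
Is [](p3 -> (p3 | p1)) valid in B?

Yes, valid

Tableau for the negation ~[](p3 -> (p3 | p1)):
1. ~[](p3 -> (p3 | p1)), w0
2. ~(p3 -> (p3 | p1)), w1
3. p3, w1
4. ~(p3 | p1), w1
5. ~p3, w1
6. ~p1, w1
Accessibility: w0Rw0, w0Rw1, w1Rw0, w1Rw1
Branch closes: p3 and ~p3 both at w1.
All branches of the negation close; one closing branch shown above.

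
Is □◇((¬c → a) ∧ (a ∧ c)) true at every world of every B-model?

Invalid (countermodel exists)

Tableau for the negation ¬□◇((¬c → a) ∧ (a ∧ c)):
1. ¬□◇((¬c → a) ∧ (a ∧ c)), w0
2. ¬◇((¬c → a) ∧ (a ∧ c)), w1
3. ¬((¬c → a) ∧ (a ∧ c)), w0
4. ¬((¬c → a) ∧ (a ∧ c)), w1
5. ¬(a ∧ c), w0
6. ¬(a ∧ c), w1
7. ¬c, w0
8. ¬c, w1
Accessibility: w0Rw0, w0Rw1, w1Rw0, w1Rw1
The negation has an open branch (countermodel exists).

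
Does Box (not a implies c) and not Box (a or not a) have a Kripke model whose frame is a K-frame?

1. Box (not a implies c) and not Box (a or not a), u
2. Box (not a implies c), u
3. not Box (a or not a), u
4. not (a or not a), v
5. not a, v
6. a, v
Accessibility: uRv
Branch closes: a and not a both at v.
(One branch shown.) All branches close.

No, unsatisfiable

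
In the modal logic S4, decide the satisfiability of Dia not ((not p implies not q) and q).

1. Dia not ((not p implies not q) and q), w0
2. not ((not p implies not q) and q), w1
3. not q, w1
Accessibility: w0Rw0, w0Rw1, w1Rw1

Satisfiable (open branch found)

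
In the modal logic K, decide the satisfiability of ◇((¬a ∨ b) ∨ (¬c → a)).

1. ◇((¬a ∨ b) ∨ (¬c → a)), u
2. (¬a ∨ b) ∨ (¬c → a), v
3. ¬c → a, v
4. a, v
Accessibility: uRv

Yes, satisfiable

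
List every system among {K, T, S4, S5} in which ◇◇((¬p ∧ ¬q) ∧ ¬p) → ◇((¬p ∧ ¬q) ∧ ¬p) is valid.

S4, S5

S4-tableau for the negation ¬(◇◇((¬p ∧ ¬q) ∧ ¬p) → ◇((¬p ∧ ¬q) ∧ ¬p)):
1. ¬(◇◇((¬p ∧ ¬q) ∧ ¬p) → ◇((¬p ∧ ¬q) ∧ ¬p)), 0
2. ◇◇((¬p ∧ ¬q) ∧ ¬p), 0   [¬→-rule on 1]
3. ¬◇((¬p ∧ ¬q) ∧ ¬p), 0   [¬→-rule on 1]
4. ¬((¬p ∧ ¬q) ∧ ¬p), 0   [¬◇-rule on 3 via 0R0]
5. ¬(¬p ∧ ¬q), 0   [¬∧-rule on 4 (branches; this branch)]
6. q, 0   [¬∧-rule on 5 (branches; this branch)]
7. ◇((¬p ∧ ¬q) ∧ ¬p), 1   [◇-rule on 2: fresh world 1, 0R1]
8. ¬((¬p ∧ ¬q) ∧ ¬p), 1   [¬◇-rule on 3 via 0R1]
9. ¬(¬p ∧ ¬q), 1   [¬∧-rule on 8 (branches; this branch)]
10. q, 1   [¬∧-rule on 9 (branches; this branch)]
11. (¬p ∧ ¬q) ∧ ¬p, 2   [◇-rule on 7: fresh world 2, 1R2]
12. ¬p ∧ ¬q, 2   [∧-rule on 11]
13. ¬p, 2   [∧-rule on 11]
14. ¬q, 2   [∧-rule on 12]
15. ¬((¬p ∧ ¬q) ∧ ¬p), 2   [¬◇-rule on 3 via 0R2]
16. ¬(¬p ∧ ¬q), 2   [¬∧-rule on 15 (branches; this branch)]
17. q, 2   [¬∧-rule on 16 (branches; this branch)]
Accessibility: 0R0, 0R1, 0R2, 1R1, 1R2, 2R2
Branch closes: q and ¬q both at 2.
Every branch closes (one shown): valid in S4, hence also in S5 (every theorem of S4 is a theorem of S5).
T-tableau for the negation ¬(◇◇((¬p ∧ ¬q) ∧ ¬p) → ◇((¬p ∧ ¬q) ∧ ¬p)):
1. ¬(◇◇((¬p ∧ ¬q) ∧ ¬p) → ◇((¬p ∧ ¬q) ∧ ¬p)), 0
2. ◇◇((¬p ∧ ¬q) ∧ ¬p), 0   [¬→-rule on 1]
3. ¬◇((¬p ∧ ¬q) ∧ ¬p), 0   [¬→-rule on 1]
4. ¬((¬p ∧ ¬q) ∧ ¬p), 0   [¬◇-rule on 3 via 0R0]
5. p, 0   [¬∧-rule on 4 (branches; this branch)]
6. ◇((¬p ∧ ¬q) ∧ ¬p), 1   [◇-rule on 2: fresh world 1, 0R1]
7. ¬((¬p ∧ ¬q) ∧ ¬p), 1   [¬◇-rule on 3 via 0R1]
8. p, 1   [¬∧-rule on 7 (branches; this branch)]
9. (¬p ∧ ¬q) ∧ ¬p, 2   [◇-rule on 6: fresh world 2, 1R2]
10. ¬p ∧ ¬q, 2   [∧-rule on 9]
11. ¬p, 2   [∧-rule on 9]
12. ¬q, 2   [∧-rule on 10]
Accessibility: 0R0, 0R1, 1R1, 1R2, 2R2
Complete open branch: countermodel on a T-frame, so not valid in T, nor in K (the same frame is also a K-frame).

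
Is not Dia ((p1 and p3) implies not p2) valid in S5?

Tableau for the negation Dia ((p1 and p3) implies not p2):
1. Dia ((p1 and p3) implies not p2), 0
2. (p1 and p3) implies not p2, 1   [Dia-rule on 1: fresh world 1, 0R1]
3. not p2, 1   [implies-rule on 2 (branches; this branch)]
Accessibility: 0R0, 0R1, 1R0, 1R1
The negation has an open branch (countermodel exists).

Invalid (countermodel exists)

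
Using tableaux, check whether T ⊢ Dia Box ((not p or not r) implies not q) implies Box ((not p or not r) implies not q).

No, not valid

Tableau for the negation not (Dia Box ((not p or not r) implies not q) implies Box ((not p or not r) implies not q)):
1. not (Dia Box ((not p or not r) implies not q) implies Box ((not p or not r) implies not q)), u
2. Dia Box ((not p or not r) implies not q), u   [neg-implies-rule on 1]
3. not Box ((not p or not r) implies not q), u   [neg-implies-rule on 1]
4. Box ((not p or not r) implies not q), v   [Dia-rule on 2: fresh world v, uRv]
5. (not p or not r) implies not q, v   [Box-rule on 4 via vRv]
6. not q, v   [implies-rule on 5 (branches; this branch)]
7. not ((not p or not r) implies not q), w   [neg-Box-rule on 3: fresh world w, uRw]
8. not p or not r, w   [neg-implies-rule on 7]
9. q, w   [neg-implies-rule on 7]
10. not r, w   [or-rule on 8 (branches; this branch)]
Accessibility: uRu, uRv, uRw, vRv, wRw
The negation has an open branch (countermodel exists).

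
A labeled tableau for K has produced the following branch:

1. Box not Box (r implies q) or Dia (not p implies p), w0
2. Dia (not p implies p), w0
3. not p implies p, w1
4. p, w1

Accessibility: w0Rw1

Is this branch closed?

No atom appears with both signs at the same world.

No, open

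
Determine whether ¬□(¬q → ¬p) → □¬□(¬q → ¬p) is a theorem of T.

Not valid

Tableau for the negation ¬(¬□(¬q → ¬p) → □¬□(¬q → ¬p)):
1. ¬(¬□(¬q → ¬p) → □¬□(¬q → ¬p)), 0
2. ¬□(¬q → ¬p), 0   [¬→-rule on 1]
3. ¬□¬□(¬q → ¬p), 0   [¬→-rule on 1]
4. ¬(¬q → ¬p), 1   [¬□-rule on 2: fresh world 1, 0R1]
5. ¬q, 1   [¬→-rule on 4]
6. p, 1   [¬→-rule on 4]
7. □(¬q → ¬p), 2   [¬□-rule on 3: fresh world 2, 0R2]
8. ¬q → ¬p, 2   [□-rule on 7 via 2R2]
9. ¬p, 2   [→-rule on 8 (branches; this branch)]
Accessibility: 0R0, 0R1, 0R2, 1R1, 2R2
The negation has an open branch (countermodel exists).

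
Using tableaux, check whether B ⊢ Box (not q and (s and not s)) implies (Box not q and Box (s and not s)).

Tableau for the negation not (Box (not q and (s and not s)) implies (Box not q and Box (s and not s))):
1. not (Box (not q and (s and not s)) implies (Box not q and Box (s and not s))), w0
2. Box (not q and (s and not s)), w0
3. not (Box not q and Box (s and not s)), w0
4. not q and (s and not s), w0
5. not q, w0
6. s and not s, w0
7. s, w0
8. not s, w0
Accessibility: w0Rw0
Branch closes: s and not s both at w0.
Every branch of the negation's tableau closes; the branch above is one of them.

Valid in B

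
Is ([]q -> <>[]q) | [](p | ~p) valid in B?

Tableau for the negation ~(([]q -> <>[]q) | [](p | ~p)):
1. ~(([]q -> <>[]q) | [](p | ~p)), u
2. ~([]q -> <>[]q), u   [~|-rule on 1]
3. ~[](p | ~p), u   [~|-rule on 1]
4. []q, u   [~->-rule on 2]
5. ~<>[]q, u   [~->-rule on 2]
6. q, u   [[]-rule on 4 via uRu]
7. ~[]q, u   [~<>-rule on 5 via uRu]
8. ~(p | ~p), v   [~[]-rule on 3: fresh world v, uRv]
9. ~p, v   [~|-rule on 8]
10. p, v   [~|-rule on 8]
Accessibility: uRu, uRv, vRu, vRv
Branch closes: p and ~p both at v.
All branches of the negation close; one closing branch shown above.

Yes, valid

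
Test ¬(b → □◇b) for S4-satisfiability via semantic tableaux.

Yes, satisfiable

1. ¬(b → □◇b), u
2. b, u
3. ¬□◇b, u
4. ¬◇b, v
5. ¬b, v
Accessibility: uRu, uRv, vRv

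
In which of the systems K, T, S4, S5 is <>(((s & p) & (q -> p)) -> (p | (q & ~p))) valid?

T, S4, S5

K-tableau for the negation ~<>(((s & p) & (q -> p)) -> (p | (q & ~p))):
1. ~<>(((s & p) & (q -> p)) -> (p | (q & ~p))), w0
Complete open branch: countermodel on a K-frame, so not valid in K.
T-tableau for the negation ~<>(((s & p) & (q -> p)) -> (p | (q & ~p))):
1. ~<>(((s & p) & (q -> p)) -> (p | (q & ~p))), w0
2. ~(((s & p) & (q -> p)) -> (p | (q & ~p))), w0
3. (s & p) & (q -> p), w0
4. ~(p | (q & ~p)), w0
5. s & p, w0
6. q -> p, w0
7. ~p, w0
8. ~(q & ~p), w0
9. s, w0
10. p, w0
Accessibility: w0Rw0
Branch closes: p and ~p both at w0.
Every branch closes (one shown): valid in T, hence also in S4, S5 (every theorem of T is a theorem of S4 and S5).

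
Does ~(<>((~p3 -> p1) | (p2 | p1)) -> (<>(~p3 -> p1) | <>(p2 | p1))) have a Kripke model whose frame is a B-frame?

1. ~(<>((~p3 -> p1) | (p2 | p1)) -> (<>(~p3 -> p1) | <>(p2 | p1))), u
2. <>((~p3 -> p1) | (p2 | p1)), u
3. ~(<>(~p3 -> p1) | <>(p2 | p1)), u
4. ~<>(~p3 -> p1), u
5. ~<>(p2 | p1), u
6. ~(~p3 -> p1), u
7. ~p3, u
8. ~p1, u
9. ~(p2 | p1), u
10. ~p2, u
11. (~p3 -> p1) | (p2 | p1), v
12. ~(~p3 -> p1), v
13. ~p3, v
14. ~p1, v
15. ~(p2 | p1), v
16. ~p2, v
17. p2 | p1, v
18. p1, v
Accessibility: uRu, uRv, vRu, vRv
Branch closes: p1 and ~p1 both at v.
Every branch closes; the branch above is one of them.

Unsatisfiable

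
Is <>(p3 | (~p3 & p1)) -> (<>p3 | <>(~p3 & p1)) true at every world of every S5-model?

Tableau for the negation ~(<>(p3 | (~p3 & p1)) -> (<>p3 | <>(~p3 & p1))):
1. ~(<>(p3 | (~p3 & p1)) -> (<>p3 | <>(~p3 & p1))), w0
2. <>(p3 | (~p3 & p1)), w0   [~->-rule on 1]
3. ~(<>p3 | <>(~p3 & p1)), w0   [~->-rule on 1]
4. ~<>p3, w0   [~|-rule on 3]
5. ~<>(~p3 & p1), w0   [~|-rule on 3]
6. ~p3, w0   [~<>-rule on 4 via w0Rw0]
7. ~(~p3 & p1), w0   [~<>-rule on 5 via w0Rw0]
8. ~p1, w0   [~&-rule on 7 (branches; this branch)]
9. p3 | (~p3 & p1), w1   [<>-rule on 2: fresh world w1, w0Rw1]
10. ~p3, w1   [~<>-rule on 4 via w0Rw1]
11. ~(~p3 & p1), w1   [~<>-rule on 5 via w0Rw1]
12. ~p3 & p1, w1   [|-rule on 9 (branches; this branch)]
13. p1, w1   [&-rule on 12]
14. ~p1, w1   [~&-rule on 11 (branches; this branch)]
Accessibility: w0Rw0, w0Rw1, w1Rw0, w1Rw1
Branch closes: p1 and ~p1 both at w1.
All branches of the negation close; one closing branch shown above.

Valid in S5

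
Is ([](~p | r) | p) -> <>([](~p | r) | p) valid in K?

Tableau for the negation ~(([](~p | r) | p) -> <>([](~p | r) | p)):
1. ~(([](~p | r) | p) -> <>([](~p | r) | p)), u
2. [](~p | r) | p, u
3. ~<>([](~p | r) | p), u
4. p, u
The negation has an open branch (countermodel exists).

Invalid (countermodel exists)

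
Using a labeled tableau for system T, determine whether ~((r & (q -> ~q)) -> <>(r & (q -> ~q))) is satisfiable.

1. ~((r & (q -> ~q)) -> <>(r & (q -> ~q))), u
2. r & (q -> ~q), u
3. ~<>(r & (q -> ~q)), u
4. r, u
5. q -> ~q, u
6. ~(r & (q -> ~q)), u
7. ~q, u
8. ~(q -> ~q), u
9. q, u
Accessibility: uRu
Branch closes: q and ~q both at u.
(One branch shown.) All branches close.

No, unsatisfiable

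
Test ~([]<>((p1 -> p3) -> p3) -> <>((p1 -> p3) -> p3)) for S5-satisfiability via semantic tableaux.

1. ~([]<>((p1 -> p3) -> p3) -> <>((p1 -> p3) -> p3)), u
2. []<>((p1 -> p3) -> p3), u   [~->-rule on 1]
3. ~<>((p1 -> p3) -> p3), u   [~->-rule on 1]
4. <>((p1 -> p3) -> p3), u   [[]-rule on 2 via uRu]
5. ~((p1 -> p3) -> p3), u   [~<>-rule on 3 via uRu]
6. p1 -> p3, u   [~->-rule on 5]
7. ~p3, u   [~->-rule on 5]
8. ~p1, u   [->-rule on 6 (branches; this branch)]
9. (p1 -> p3) -> p3, v   [<>-rule on 4: fresh world v, uRv]
10. <>((p1 -> p3) -> p3), v   [[]-rule on 2 via uRv]
11. ~((p1 -> p3) -> p3), v   [~<>-rule on 3 via uRv]
12. p1 -> p3, v   [~->-rule on 11]
13. ~p3, v   [~->-rule on 11]
14. ~(p1 -> p3), v   [->-rule on 9 (branches; this branch)]
15. p1, v   [~->-rule on 14]
16. p3, v   [->-rule on 12 (branches; this branch)]
Accessibility: uRu, uRv, vRu, vRv
Branch closes: p3 and ~p3 both at v.
Every branch closes; the branch above is one of them.

No, unsatisfiable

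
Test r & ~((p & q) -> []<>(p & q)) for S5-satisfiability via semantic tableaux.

1. r & ~((p & q) -> []<>(p & q)), w0
2. r, w0
3. ~((p & q) -> []<>(p & q)), w0
4. p & q, w0
5. ~[]<>(p & q), w0
6. p, w0
7. q, w0
8. ~<>(p & q), w1
9. ~(p & q), w0
10. ~(p & q), w1
11. ~q, w0
Accessibility: w0Rw0, w0Rw1, w1Rw0, w1Rw1
Branch closes: q and ~q both at w0.
(One branch shown.) All branches close.

Unsatisfiable (every branch closes)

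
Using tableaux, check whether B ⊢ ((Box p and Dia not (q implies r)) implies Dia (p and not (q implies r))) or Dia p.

Tableau for the negation not (((Box p and Dia not (q implies r)) implies Dia (p and not (q implies r))) or Dia p):
1. not (((Box p and Dia not (q implies r)) implies Dia (p and not (q implies r))) or Dia p), w0
2. not ((Box p and Dia not (q implies r)) implies Dia (p and not (q implies r))), w0   [neg-or-rule on 1]
3. not Dia p, w0   [neg-or-rule on 1]
4. Box p and Dia not (q implies r), w0   [neg-implies-rule on 2]
5. not Dia (p and not (q implies r)), w0   [neg-implies-rule on 2]
6. Box p, w0   [and-rule on 4]
7. Dia not (q implies r), w0   [and-rule on 4]
8. not p, w0   [neg-Dia-rule on 3 via w0Rw0]
9. not (p and not (q implies r)), w0   [neg-Dia-rule on 5 via w0Rw0]
10. p, w0   [Box-rule on 6 via w0Rw0]
Accessibility: w0Rw0
Branch closes: p and not p both at w0.
Every branch of the negation's tableau closes; the branch above is one of them.

Valid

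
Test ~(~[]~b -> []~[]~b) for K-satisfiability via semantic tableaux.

1. ~(~[]~b -> []~[]~b), w0
2. ~[]~b, w0
3. ~[]~[]~b, w0
4. b, w1
5. []~b, w2
Accessibility: w0Rw1, w0Rw2

Satisfiable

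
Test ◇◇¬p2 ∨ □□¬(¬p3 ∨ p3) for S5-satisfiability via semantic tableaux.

1. ◇◇¬p2 ∨ □□¬(¬p3 ∨ p3), 0
2. ◇◇¬p2, 0
3. ◇¬p2, 1
4. ¬p2, 2
Accessibility: 0R0, 0R1, 0R2, 1R0, 1R1, 1R2, 2R0, 2R1, 2R2

Satisfiable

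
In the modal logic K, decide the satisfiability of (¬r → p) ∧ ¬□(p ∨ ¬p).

Unsatisfiable (every branch closes)

1. (¬r → p) ∧ ¬□(p ∨ ¬p), 0
2. ¬r → p, 0
3. ¬□(p ∨ ¬p), 0
4. p, 0
5. ¬(p ∨ ¬p), 1
6. ¬p, 1
7. p, 1
Accessibility: 0R1
Branch closes: p and ¬p both at 1.
All branches of the tableau close; one closing branch shown above.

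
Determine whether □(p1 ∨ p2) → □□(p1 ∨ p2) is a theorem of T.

No, not valid

Tableau for the negation ¬(□(p1 ∨ p2) → □□(p1 ∨ p2)):
1. ¬(□(p1 ∨ p2) → □□(p1 ∨ p2)), 0
2. □(p1 ∨ p2), 0
3. ¬□□(p1 ∨ p2), 0
4. p1 ∨ p2, 0
5. p2, 0
6. ¬□(p1 ∨ p2), 1
7. p1 ∨ p2, 1
8. p2, 1
9. ¬(p1 ∨ p2), 2
10. ¬p1, 2
11. ¬p2, 2
Accessibility: 0R0, 0R1, 1R1, 1R2, 2R2
The negation has an open branch (countermodel exists).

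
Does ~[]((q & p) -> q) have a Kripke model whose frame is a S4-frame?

No, unsatisfiable

1. ~[]((q & p) -> q), w0
2. ~((q & p) -> q), w1
3. q & p, w1
4. ~q, w1
5. q, w1
6. p, w1
Accessibility: w0Rw0, w0Rw1, w1Rw1
Branch closes: q and ~q both at w1.
All branches of the tableau close; one closing branch shown above.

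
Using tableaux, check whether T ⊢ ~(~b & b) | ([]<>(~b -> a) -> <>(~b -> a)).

Valid in T

Tableau for the negation ~(~(~b & b) | ([]<>(~b -> a) -> <>(~b -> a))):
1. ~(~(~b & b) | ([]<>(~b -> a) -> <>(~b -> a))), w0
2. ~b & b, w0
3. ~([]<>(~b -> a) -> <>(~b -> a)), w0
4. ~b, w0
5. b, w0
Accessibility: w0Rw0
Branch closes: b and ~b both at w0.
Every branch of the negation's tableau closes; the branch above is one of them.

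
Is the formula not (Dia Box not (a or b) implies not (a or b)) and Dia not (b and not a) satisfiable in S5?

Unsatisfiable

1. not (Dia Box not (a or b) implies not (a or b)) and Dia not (b and not a), u
2. not (Dia Box not (a or b) implies not (a or b)), u
3. Dia not (b and not a), u
4. Dia Box not (a or b), u
5. a or b, u
6. b, u
7. not (b and not a), v
8. a, v
9. Box not (a or b), w
10. not (a or b), u
11. not a, u
12. not b, u
Accessibility: uRu, uRv, uRw, vRu, vRv, vRw, wRu, wRv, wRw
Branch closes: b and not b both at u.
(One branch shown.) All branches close.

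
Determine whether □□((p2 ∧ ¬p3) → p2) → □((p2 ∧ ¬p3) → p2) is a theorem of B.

Tableau for the negation ¬(□□((p2 ∧ ¬p3) → p2) → □((p2 ∧ ¬p3) → p2)):
1. ¬(□□((p2 ∧ ¬p3) → p2) → □((p2 ∧ ¬p3) → p2)), u
2. □□((p2 ∧ ¬p3) → p2), u   [¬→-rule on 1]
3. ¬□((p2 ∧ ¬p3) → p2), u   [¬→-rule on 1]
4. □((p2 ∧ ¬p3) → p2), u   [□-rule on 2 via uRu]
5. (p2 ∧ ¬p3) → p2, u   [□-rule on 4 via uRu]
6. ¬(p2 ∧ ¬p3), u   [→-rule on 5 (branches; this branch)]
7. p3, u   [¬∧-rule on 6 (branches; this branch)]
8. ¬((p2 ∧ ¬p3) → p2), v   [¬□-rule on 3: fresh world v, uRv]
9. p2 ∧ ¬p3, v   [¬→-rule on 8]
10. ¬p2, v   [¬→-rule on 8]
11. p2, v   [∧-rule on 9]
12. ¬p3, v   [∧-rule on 9]
Accessibility: uRu, uRv, vRu, vRv
Branch closes: p2 and ¬p2 both at v.
All branches of the negation close; one closing branch shown above.

Valid in B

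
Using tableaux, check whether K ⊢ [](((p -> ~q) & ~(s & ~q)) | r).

Not valid

Tableau for the negation ~[](((p -> ~q) & ~(s & ~q)) | r):
1. ~[](((p -> ~q) & ~(s & ~q)) | r), u
2. ~(((p -> ~q) & ~(s & ~q)) | r), v   [~[]-rule on 1: fresh world v, uRv]
3. ~((p -> ~q) & ~(s & ~q)), v   [~|-rule on 2]
4. ~r, v   [~|-rule on 2]
5. s & ~q, v   [~&-rule on 3 (branches; this branch)]
6. s, v   [&-rule on 5]
7. ~q, v   [&-rule on 5]
Accessibility: uRv
The negation has an open branch (countermodel exists).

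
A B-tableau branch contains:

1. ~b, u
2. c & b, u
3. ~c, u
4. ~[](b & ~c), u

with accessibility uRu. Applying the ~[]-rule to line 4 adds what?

a fresh world v with uRv, and ~(b & ~c) at v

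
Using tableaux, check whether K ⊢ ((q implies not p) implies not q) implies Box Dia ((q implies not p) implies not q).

Tableau for the negation not (((q implies not p) implies not q) implies Box Dia ((q implies not p) implies not q)):
1. not (((q implies not p) implies not q) implies Box Dia ((q implies not p) implies not q)), 0
2. (q implies not p) implies not q, 0
3. not Box Dia ((q implies not p) implies not q), 0
4. not q, 0
5. not Dia ((q implies not p) implies not q), 1
Accessibility: 0R1
The negation has an open branch (countermodel exists).

No, not valid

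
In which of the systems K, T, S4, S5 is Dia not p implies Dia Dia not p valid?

T, S4, S5

K-tableau for the negation not (Dia not p implies Dia Dia not p):
1. not (Dia not p implies Dia Dia not p), u
2. Dia not p, u   [neg-implies-rule on 1]
3. not Dia Dia not p, u   [neg-implies-rule on 1]
4. not p, v   [Dia-rule on 2: fresh world v, uRv]
5. not Dia not p, v   [neg-Dia-rule on 3 via uRv]
Accessibility: uRv
Complete open branch: countermodel on a K-frame, so not valid in K.
T-tableau for the negation not (Dia not p implies Dia Dia not p):
1. not (Dia not p implies Dia Dia not p), u
2. Dia not p, u   [neg-implies-rule on 1]
3. not Dia Dia not p, u   [neg-implies-rule on 1]
4. not Dia not p, u   [neg-Dia-rule on 3 via uRu]
5. p, u   [neg-Dia-rule on 4 via uRu]
6. not p, v   [Dia-rule on 2: fresh world v, uRv]
7. not Dia not p, v   [neg-Dia-rule on 3 via uRv]
8. p, v   [neg-Dia-rule on 4 via uRv]
Accessibility: uRu, uRv, vRv
Branch closes: p and not p both at v.
Every branch closes (one shown): valid in T, hence also in S4, S5 (every theorem of T is a theorem of S4 and S5).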